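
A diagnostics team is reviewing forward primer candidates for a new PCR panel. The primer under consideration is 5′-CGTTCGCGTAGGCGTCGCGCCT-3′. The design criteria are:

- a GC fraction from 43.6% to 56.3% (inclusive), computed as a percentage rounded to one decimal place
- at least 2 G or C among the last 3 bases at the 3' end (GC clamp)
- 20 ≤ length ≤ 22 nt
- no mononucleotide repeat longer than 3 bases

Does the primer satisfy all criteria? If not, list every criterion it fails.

Base counts: A=1, T=5, G=8, C=8 (length 22).
GC content: GC 16/22 = 72.7%, outside 43.6–56.3% ✗
GC clamp: 3' end CCT has 2 G/C ✓
length: length 22 ✓
homopolymer run: longest run = 2 ✓

Fails: GC content.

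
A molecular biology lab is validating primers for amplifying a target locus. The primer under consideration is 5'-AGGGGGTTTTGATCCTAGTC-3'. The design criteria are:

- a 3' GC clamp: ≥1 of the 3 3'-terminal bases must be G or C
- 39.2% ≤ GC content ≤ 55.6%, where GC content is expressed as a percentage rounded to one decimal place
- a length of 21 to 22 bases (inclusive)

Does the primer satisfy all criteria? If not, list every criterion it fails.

Fails: length.

Base counts: A=3, T=7, G=7, C=3 (length 20).
GC clamp: 3' end GTC has 2 G/C ✓
GC content: GC 10/20 = 50.0% ✓
length: length 20, outside 21–22 ✗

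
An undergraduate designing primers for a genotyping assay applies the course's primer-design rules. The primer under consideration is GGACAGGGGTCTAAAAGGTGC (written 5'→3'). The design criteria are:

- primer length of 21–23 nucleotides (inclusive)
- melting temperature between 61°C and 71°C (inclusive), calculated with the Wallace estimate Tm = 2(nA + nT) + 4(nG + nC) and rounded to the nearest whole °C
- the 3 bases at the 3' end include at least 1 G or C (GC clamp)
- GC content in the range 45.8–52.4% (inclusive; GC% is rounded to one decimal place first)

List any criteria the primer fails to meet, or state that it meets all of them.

Fails: GC content.

Base counts: A=6, T=3, G=9, C=3 (length 21).
length: length 21 ✓
Tm: Tm = 2·9 + 4·12 = 66°C ✓
GC clamp: 3' end TGC has 2 G/C ✓
GC content: GC 12/21 = 57.1%, outside 45.8–52.4% ✗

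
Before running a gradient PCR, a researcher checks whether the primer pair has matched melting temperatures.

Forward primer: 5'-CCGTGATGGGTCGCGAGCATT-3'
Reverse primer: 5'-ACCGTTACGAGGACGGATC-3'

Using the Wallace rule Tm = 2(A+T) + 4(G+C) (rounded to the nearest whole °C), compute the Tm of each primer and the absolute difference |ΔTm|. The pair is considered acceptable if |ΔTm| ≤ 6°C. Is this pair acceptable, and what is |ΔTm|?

|ΔTm| = 8°C; the pair is not acceptable.

Forward: A=3 T=5 G=8 C=5 → Tm = 2·8 + 4·13 = 68°C.
Reverse: A=5 T=3 G=6 C=5 → Tm = 2·8 + 4·11 = 60°C.
|ΔTm| = |68 − 60| = 8°C, > 6°C.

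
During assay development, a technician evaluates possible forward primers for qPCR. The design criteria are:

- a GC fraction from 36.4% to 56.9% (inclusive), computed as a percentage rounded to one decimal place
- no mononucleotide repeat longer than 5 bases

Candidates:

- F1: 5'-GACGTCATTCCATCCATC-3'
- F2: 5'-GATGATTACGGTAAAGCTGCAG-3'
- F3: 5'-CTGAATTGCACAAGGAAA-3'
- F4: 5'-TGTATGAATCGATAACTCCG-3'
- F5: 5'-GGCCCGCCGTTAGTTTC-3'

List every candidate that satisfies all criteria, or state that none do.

F1 (18 nt, A=4 T=5 G=2 C=7): GC 9/18 = 50.0% ✓; longest run = 2 ✓ — passes.
F2 (22 nt, A=7 T=5 G=7 C=3): GC 10/22 = 45.5% ✓; longest run = 3 ✓ — passes.
F3 (18 nt, A=8 T=3 G=4 C=3): GC 7/18 = 38.9% ✓; longest run = 3 ✓ — passes.
F4 (20 nt, A=6 T=6 G=4 C=4): GC 8/20 = 40.0% ✓; longest run = 2 ✓ — passes.
F5 (17 nt, A=1 T=5 G=5 C=6): GC 11/17 = 64.7%, outside 36.4–56.9% ✗; longest run = 3 ✓ — fails.

F1, F2, F3 and F4.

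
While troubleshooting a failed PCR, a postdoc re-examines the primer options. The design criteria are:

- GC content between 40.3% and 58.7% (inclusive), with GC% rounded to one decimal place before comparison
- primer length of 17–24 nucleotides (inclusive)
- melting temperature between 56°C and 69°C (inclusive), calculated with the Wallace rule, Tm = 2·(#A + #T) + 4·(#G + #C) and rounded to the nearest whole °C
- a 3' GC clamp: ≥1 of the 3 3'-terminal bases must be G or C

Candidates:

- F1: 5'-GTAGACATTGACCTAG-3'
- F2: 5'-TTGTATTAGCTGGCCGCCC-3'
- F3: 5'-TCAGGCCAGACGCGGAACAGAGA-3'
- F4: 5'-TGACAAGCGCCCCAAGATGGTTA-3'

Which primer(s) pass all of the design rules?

F1 (16 nt, A=5 T=4 G=4 C=3): GC 7/16 = 43.8% ✓; length 16, outside 17–24 ✗; Tm = 2·9 + 4·7 = 46°C, outside 56–69°C ✗; 3' end TAG has 1 G/C ✓ — fails.
F2 (19 nt, A=2 T=6 G=5 C=6): GC 11/19 = 57.9% ✓; length 19 ✓; Tm = 2·8 + 4·11 = 60°C ✓; 3' end CCC has 3 G/C ✓ — passes.
F3 (23 nt, A=8 T=1 G=8 C=6): GC 14/23 = 60.9%, outside 40.3–58.7% ✗; length 23 ✓; Tm = 2·9 + 4·14 = 74°C, outside 56–69°C ✗; 3' end AGA has 1 G/C ✓ — fails.
F4 (23 nt, A=7 T=4 G=6 C=6): GC 12/23 = 52.2% ✓; length 23 ✓; Tm = 2·11 + 4·12 = 70°C, outside 56–69°C ✗; 3' end TTA has 0 G/C, need ≥1 ✗ — fails.

F2 only.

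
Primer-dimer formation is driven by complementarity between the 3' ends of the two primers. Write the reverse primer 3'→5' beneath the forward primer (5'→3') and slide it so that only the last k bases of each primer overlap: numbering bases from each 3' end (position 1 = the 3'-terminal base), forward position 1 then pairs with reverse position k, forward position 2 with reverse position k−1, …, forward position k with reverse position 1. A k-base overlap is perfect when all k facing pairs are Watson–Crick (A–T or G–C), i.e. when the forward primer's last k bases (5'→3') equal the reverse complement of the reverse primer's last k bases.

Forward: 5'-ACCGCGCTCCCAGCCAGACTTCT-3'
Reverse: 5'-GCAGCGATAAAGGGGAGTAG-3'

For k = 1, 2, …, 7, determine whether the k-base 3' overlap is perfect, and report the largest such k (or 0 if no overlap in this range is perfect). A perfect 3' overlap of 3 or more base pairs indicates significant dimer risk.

Last 7 bases (5'→3') — forward …GACTTCT, reverse …GGAGTAG.
Reverse complement of the reverse primer's last 7 bases: CTACTCC; its first k bases are the reverse complement of the reverse primer's last k bases, so a perfect k-base overlap needs the forward primer's last k bases to equal them.
Comparing (forward last k vs required): k=1: T vs C ✗; k=2: CT vs CT ✓; k=3: TCT vs CTA ✗; k=4: TTCT vs CTAC ✗; k=5: CTTCT vs CTACT ✗; k=6: ACTTCT vs CTACTC ✗; k=7: GACTTCT vs CTACTCC ✗.
Only k = 2 is perfect, so the longest perfect 3' overlap is 2.

Longest perfect overlap: 2 complementary base pairs; below the dimer-risk threshold (threshold 3).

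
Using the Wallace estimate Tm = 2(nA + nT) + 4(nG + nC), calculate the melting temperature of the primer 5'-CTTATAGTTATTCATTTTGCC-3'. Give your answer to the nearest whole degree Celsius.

54°C

Base counts: A=4, T=11, G=2, C=4 (length 21).
Tm = 2·(4+11) + 4·(2+4) = 2·15 + 4·6 = 30 + 24 = 54°C.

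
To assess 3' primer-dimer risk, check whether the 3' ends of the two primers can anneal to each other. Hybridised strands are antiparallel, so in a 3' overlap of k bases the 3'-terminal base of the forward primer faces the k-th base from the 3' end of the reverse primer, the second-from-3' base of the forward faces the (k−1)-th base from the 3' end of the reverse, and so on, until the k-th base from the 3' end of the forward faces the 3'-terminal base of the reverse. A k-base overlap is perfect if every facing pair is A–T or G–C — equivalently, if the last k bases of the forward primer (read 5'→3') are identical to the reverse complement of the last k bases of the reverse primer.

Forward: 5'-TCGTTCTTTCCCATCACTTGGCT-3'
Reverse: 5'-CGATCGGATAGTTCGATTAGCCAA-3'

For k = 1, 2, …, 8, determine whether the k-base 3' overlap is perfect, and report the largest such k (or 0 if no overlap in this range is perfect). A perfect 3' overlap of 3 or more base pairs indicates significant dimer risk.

Last 8 bases (5'→3') — forward …ACTTGGCT, reverse …TTAGCCAA.
Reverse complement of the reverse primer's last 8 bases: TTGGCTAA; its first k bases are the reverse complement of the reverse primer's last k bases, so a perfect k-base overlap needs the forward primer's last k bases to equal them.
Comparing (forward last k vs required): k=1: T vs T ✓; k=2: CT vs TT ✗; k=3: GCT vs TTG ✗; k=4: GGCT vs TTGG ✗; k=5: TGGCT vs TTGGC ✗; k=6: TTGGCT vs TTGGCT ✓; k=7: CTTGGCT vs TTGGCTA ✗; k=8: ACTTGGCT vs TTGGCTAA ✗.
Perfect overlaps at k = 1, 6; the largest is 6.

Longest perfect overlap: 6 complementary base pairs; significant dimer risk (threshold 3).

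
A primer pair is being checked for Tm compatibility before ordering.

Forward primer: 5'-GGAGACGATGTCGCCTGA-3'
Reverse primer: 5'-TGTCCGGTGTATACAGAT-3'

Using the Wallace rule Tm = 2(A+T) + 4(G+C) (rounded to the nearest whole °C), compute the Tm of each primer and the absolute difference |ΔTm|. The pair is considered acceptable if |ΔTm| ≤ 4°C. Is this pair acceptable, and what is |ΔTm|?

Forward: A=4 T=3 G=7 C=4 → Tm = 2·7 + 4·11 = 58°C.
Reverse: A=4 T=6 G=5 C=3 → Tm = 2·10 + 4·8 = 52°C.
|ΔTm| = |58 − 52| = 6°C, > 4°C.

|ΔTm| = 6°C; the pair is not acceptable.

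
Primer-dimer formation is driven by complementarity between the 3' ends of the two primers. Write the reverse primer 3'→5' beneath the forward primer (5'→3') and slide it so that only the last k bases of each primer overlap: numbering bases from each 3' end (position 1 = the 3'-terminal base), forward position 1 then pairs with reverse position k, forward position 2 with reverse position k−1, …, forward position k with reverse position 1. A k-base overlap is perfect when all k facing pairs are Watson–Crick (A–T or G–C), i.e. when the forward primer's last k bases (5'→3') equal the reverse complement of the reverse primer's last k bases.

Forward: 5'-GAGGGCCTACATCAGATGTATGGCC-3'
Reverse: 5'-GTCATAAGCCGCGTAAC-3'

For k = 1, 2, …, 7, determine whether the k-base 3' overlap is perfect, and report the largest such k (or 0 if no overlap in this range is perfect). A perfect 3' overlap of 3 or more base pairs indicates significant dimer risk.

Longest perfect overlap: 0 complementary base pairs; below the dimer-risk threshold (threshold 3).

Last 7 bases (5'→3') — forward …TATGGCC, reverse …GCGTAAC.
Reverse complement of the reverse primer's last 7 bases: GTTACGC; its first k bases are the reverse complement of the reverse primer's last k bases, so a perfect k-base overlap needs the forward primer's last k bases to equal them.
Comparing (forward last k vs required): k=1: C vs G ✗; k=2: CC vs GT ✗; k=3: GCC vs GTT ✗; k=4: GGCC vs GTTA ✗; k=5: TGGCC vs GTTAC ✗; k=6: ATGGCC vs GTTACG ✗; k=7: TATGGCC vs GTTACGC ✗.
No overlap length from 1 to 7 is perfect, so the longest perfect 3' overlap is 0.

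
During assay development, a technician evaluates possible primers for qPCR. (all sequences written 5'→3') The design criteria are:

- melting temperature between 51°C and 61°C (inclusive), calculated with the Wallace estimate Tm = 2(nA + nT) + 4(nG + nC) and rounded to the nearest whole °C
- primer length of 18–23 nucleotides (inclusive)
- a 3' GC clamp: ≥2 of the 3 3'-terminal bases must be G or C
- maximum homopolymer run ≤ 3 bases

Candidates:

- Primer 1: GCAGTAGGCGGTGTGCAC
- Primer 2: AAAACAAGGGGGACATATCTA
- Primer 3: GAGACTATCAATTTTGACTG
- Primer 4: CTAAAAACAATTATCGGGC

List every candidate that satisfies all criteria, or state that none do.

Primer 1 (18 nt, A=3 T=3 G=8 C=4): Tm = 2·6 + 4·12 = 60°C ✓; length 18 ✓; 3' end CAC has 2 G/C ✓; longest run = 2 ✓ — passes.
Primer 2 (21 nt, A=10 T=3 G=5 C=3): Tm = 2·13 + 4·8 = 58°C ✓; length 21 ✓; 3' end CTA has 1 G/C, need ≥2 ✗; longest run = 5, exceeds 3 ✗ — fails.
Primer 3 (20 nt, A=6 T=7 G=4 C=3): Tm = 2·13 + 4·7 = 54°C ✓; length 20 ✓; 3' end CTG has 2 G/C ✓; longest run = 4, exceeds 3 ✗ — fails.
Primer 4 (19 nt, A=8 T=4 G=3 C=4): Tm = 2·12 + 4·7 = 52°C ✓; length 19 ✓; 3' end GGC has 3 G/C ✓; longest run = 5, exceeds 3 ✗ — fails.

Primer 1 only.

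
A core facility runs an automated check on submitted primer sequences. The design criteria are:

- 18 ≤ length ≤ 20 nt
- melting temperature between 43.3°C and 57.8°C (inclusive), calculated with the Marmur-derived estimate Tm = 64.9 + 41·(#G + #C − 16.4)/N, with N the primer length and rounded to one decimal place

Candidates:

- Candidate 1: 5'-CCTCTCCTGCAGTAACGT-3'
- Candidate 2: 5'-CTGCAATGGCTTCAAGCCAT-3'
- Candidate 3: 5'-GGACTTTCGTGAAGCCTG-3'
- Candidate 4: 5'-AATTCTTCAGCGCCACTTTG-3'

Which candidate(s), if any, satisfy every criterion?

Candidate 1 (18 nt, A=3 T=5 G=3 C=7): length 18 ✓; Tm = 64.9 + 41·(10 − 16.4)/18 = 50.3°C ✓ — passes.
Candidate 2 (20 nt, A=5 T=5 G=4 C=6): length 20 ✓; Tm = 64.9 + 41·(10 − 16.4)/20 = 51.8°C ✓ — passes.
Candidate 3 (18 nt, A=3 T=5 G=6 C=4): length 18 ✓; Tm = 64.9 + 41·(10 − 16.4)/18 = 50.3°C ✓ — passes.
Candidate 4 (20 nt, A=4 T=7 G=3 C=6): length 20 ✓; Tm = 64.9 + 41·(9 − 16.4)/20 = 49.7°C ✓ — passes.

Candidate 1, Candidate 2, Candidate 3 and Candidate 4.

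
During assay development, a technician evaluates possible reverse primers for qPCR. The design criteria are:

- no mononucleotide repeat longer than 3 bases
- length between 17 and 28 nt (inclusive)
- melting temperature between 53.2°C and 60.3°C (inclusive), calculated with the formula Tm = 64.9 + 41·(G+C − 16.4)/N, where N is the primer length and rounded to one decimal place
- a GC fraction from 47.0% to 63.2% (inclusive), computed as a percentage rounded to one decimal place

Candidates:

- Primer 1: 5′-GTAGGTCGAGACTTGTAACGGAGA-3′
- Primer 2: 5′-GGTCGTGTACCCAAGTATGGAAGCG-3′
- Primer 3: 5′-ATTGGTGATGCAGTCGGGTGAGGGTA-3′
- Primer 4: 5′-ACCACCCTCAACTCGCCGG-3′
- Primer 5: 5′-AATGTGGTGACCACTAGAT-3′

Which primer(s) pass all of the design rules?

Primer 1 (24 nt, A=7 T=5 G=9 C=3): longest run = 2 ✓; length 24 ✓; Tm = 64.9 + 41·(12 − 16.4)/24 = 57.4°C ✓; GC 12/24 = 50.0% ✓ — passes.
Primer 2 (25 nt, A=6 T=5 G=9 C=5): longest run = 3 ✓; length 25 ✓; Tm = 64.9 + 41·(14 − 16.4)/25 = 61.0°C, outside 53.2–60.3°C ✗; GC 14/25 = 56.0% ✓ — fails.
Primer 3 (26 nt, A=5 T=7 G=12 C=2): longest run = 3 ✓; length 26 ✓; Tm = 64.9 + 41·(14 − 16.4)/26 = 61.1°C, outside 53.2–60.3°C ✗; GC 14/26 = 53.8% ✓ — fails.
Primer 4 (19 nt, A=4 T=2 G=3 C=10): longest run = 3 ✓; length 19 ✓; Tm = 64.9 + 41·(13 − 16.4)/19 = 57.6°C ✓; GC 13/19 = 68.4%, outside 47.0–63.2% ✗ — fails.
Primer 5 (19 nt, A=6 T=5 G=5 C=3): longest run = 2 ✓; length 19 ✓; Tm = 64.9 + 41·(8 − 16.4)/19 = 46.8°C, outside 53.2–60.3°C ✗; GC 8/19 = 42.1%, outside 47.0–63.2% ✗ — fails.

Primer 1 only.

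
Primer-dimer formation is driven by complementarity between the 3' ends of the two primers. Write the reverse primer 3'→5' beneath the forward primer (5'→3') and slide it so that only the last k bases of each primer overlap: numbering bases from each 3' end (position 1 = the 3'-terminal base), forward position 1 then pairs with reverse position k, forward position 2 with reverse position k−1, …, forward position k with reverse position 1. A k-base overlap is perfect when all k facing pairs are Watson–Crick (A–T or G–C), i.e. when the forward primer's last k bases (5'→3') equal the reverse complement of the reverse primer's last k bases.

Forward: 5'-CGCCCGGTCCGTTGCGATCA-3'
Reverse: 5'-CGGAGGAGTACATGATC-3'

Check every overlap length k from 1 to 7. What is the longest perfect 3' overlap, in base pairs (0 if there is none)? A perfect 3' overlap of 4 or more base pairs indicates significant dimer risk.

Last 7 bases (5'→3') — forward …GCGATCA, reverse …CATGATC.
Reverse complement of the reverse primer's last 7 bases: GATCATG; its first k bases are the reverse complement of the reverse primer's last k bases, so a perfect k-base overlap needs the forward primer's last k bases to equal them.
Comparing (forward last k vs required): k=1: A vs G ✗; k=2: CA vs GA ✗; k=3: TCA vs GAT ✗; k=4: ATCA vs GATC ✗; k=5: GATCA vs GATCA ✓; k=6: CGATCA vs GATCAT ✗; k=7: GCGATCA vs GATCATG ✗.
Only k = 5 is perfect, so the longest perfect 3' overlap is 5.

Longest perfect overlap: 5 complementary base pairs; significant dimer risk (threshold 4).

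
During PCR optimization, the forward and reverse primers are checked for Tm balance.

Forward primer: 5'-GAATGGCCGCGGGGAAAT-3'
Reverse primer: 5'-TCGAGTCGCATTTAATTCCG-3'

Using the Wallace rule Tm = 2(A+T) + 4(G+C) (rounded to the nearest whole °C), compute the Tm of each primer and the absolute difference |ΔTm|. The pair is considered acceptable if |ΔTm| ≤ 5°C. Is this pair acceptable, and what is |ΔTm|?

Forward: A=5 T=2 G=8 C=3 → Tm = 2·7 + 4·11 = 58°C.
Reverse: A=4 T=7 G=4 C=5 → Tm = 2·11 + 4·9 = 58°C.
|ΔTm| = |58 − 58| = 0°C, ≤ 5°C.

|ΔTm| = 0°C; the pair is acceptable.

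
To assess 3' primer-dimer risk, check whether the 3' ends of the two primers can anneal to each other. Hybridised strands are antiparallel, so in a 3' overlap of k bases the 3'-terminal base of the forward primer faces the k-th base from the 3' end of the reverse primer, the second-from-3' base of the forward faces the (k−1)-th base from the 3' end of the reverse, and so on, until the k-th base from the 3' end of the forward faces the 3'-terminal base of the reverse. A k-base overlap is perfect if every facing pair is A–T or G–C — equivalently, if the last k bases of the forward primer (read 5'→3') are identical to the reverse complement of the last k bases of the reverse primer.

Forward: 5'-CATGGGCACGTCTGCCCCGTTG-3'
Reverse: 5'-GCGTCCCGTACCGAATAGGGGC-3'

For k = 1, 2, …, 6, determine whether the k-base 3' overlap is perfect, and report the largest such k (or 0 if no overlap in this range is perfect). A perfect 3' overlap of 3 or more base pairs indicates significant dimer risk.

Longest perfect overlap: 1 complementary base pair; below the dimer-risk threshold (threshold 3).

Last 6 bases (5'→3') — forward …CCGTTG, reverse …AGGGGC.
Reverse complement of the reverse primer's last 6 bases: GCCCCT; its first k bases are the reverse complement of the reverse primer's last k bases, so a perfect k-base overlap needs the forward primer's last k bases to equal them.
Comparing (forward last k vs required): k=1: G vs G ✓; k=2: TG vs GC ✗; k=3: TTG vs GCC ✗; k=4: GTTG vs GCCC ✗; k=5: CGTTG vs GCCCC ✗; k=6: CCGTTG vs GCCCCT ✗.
Only k = 1 is perfect, so the longest perfect 3' overlap is 1.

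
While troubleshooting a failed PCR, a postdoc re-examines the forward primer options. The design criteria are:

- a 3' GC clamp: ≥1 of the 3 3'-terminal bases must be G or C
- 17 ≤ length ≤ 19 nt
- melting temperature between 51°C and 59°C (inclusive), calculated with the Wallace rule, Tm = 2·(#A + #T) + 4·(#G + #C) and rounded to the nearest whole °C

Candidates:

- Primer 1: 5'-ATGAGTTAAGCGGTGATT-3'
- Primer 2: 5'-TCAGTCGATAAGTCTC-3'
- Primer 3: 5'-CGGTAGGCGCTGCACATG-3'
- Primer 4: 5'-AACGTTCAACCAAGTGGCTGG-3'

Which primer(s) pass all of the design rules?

Primer 1 (18 nt, A=5 T=6 G=6 C=1): 3' end ATT has 0 G/C, need ≥1 ✗; length 18 ✓; Tm = 2·11 + 4·7 = 50°C, outside 51–59°C ✗ — fails.
Primer 2 (16 nt, A=4 T=5 G=3 C=4): 3' end CTC has 2 G/C ✓; length 16, outside 17–19 ✗; Tm = 2·9 + 4·7 = 46°C, outside 51–59°C ✗ — fails.
Primer 3 (18 nt, A=3 T=3 G=7 C=5): 3' end ATG has 1 G/C ✓; length 18 ✓; Tm = 2·6 + 4·12 = 60°C, outside 51–59°C ✗ — fails.
Primer 4 (21 nt, A=6 T=4 G=6 C=5): 3' end TGG has 2 G/C ✓; length 21, outside 17–19 ✗; Tm = 2·10 + 4·11 = 64°C, outside 51–59°C ✗ — fails.

None of the candidates satisfy all criteria.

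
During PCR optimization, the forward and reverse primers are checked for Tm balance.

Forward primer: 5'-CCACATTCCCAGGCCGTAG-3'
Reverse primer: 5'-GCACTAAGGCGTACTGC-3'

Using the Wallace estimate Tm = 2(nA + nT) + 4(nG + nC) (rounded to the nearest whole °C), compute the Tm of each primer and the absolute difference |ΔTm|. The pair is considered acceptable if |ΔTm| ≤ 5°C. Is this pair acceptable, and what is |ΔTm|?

Forward: A=4 T=3 G=4 C=8 → Tm = 2·7 + 4·12 = 62°C.
Reverse: A=4 T=3 G=5 C=5 → Tm = 2·7 + 4·10 = 54°C.
|ΔTm| = |62 − 54| = 8°C, > 5°C.

|ΔTm| = 8°C; the pair is not acceptable.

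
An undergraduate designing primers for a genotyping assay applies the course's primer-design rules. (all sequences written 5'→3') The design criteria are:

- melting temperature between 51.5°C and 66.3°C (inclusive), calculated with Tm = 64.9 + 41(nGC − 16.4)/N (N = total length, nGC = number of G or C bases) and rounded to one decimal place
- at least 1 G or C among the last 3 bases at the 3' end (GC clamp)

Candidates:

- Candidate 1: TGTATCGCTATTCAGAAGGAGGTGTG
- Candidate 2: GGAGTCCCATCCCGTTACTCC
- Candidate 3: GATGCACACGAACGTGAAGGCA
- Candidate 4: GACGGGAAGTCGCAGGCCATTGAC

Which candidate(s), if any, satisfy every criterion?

Candidate 1 (26 nt, A=6 T=8 G=9 C=3): Tm = 64.9 + 41·(12 − 16.4)/26 = 58.0°C ✓; 3' end GTG has 2 G/C ✓ — passes.
Candidate 2 (21 nt, A=3 T=5 G=4 C=9): Tm = 64.9 + 41·(13 − 16.4)/21 = 58.3°C ✓; 3' end TCC has 2 G/C ✓ — passes.
Candidate 3 (22 nt, A=8 T=2 G=7 C=5): Tm = 64.9 + 41·(12 − 16.4)/22 = 56.7°C ✓; 3' end GCA has 2 G/C ✓ — passes.
Candidate 4 (24 nt, A=6 T=3 G=9 C=6): Tm = 64.9 + 41·(15 − 16.4)/24 = 62.5°C ✓; 3' end GAC has 2 G/C ✓ — passes.

Candidate 1, Candidate 2, Candidate 3 and Candidate 4.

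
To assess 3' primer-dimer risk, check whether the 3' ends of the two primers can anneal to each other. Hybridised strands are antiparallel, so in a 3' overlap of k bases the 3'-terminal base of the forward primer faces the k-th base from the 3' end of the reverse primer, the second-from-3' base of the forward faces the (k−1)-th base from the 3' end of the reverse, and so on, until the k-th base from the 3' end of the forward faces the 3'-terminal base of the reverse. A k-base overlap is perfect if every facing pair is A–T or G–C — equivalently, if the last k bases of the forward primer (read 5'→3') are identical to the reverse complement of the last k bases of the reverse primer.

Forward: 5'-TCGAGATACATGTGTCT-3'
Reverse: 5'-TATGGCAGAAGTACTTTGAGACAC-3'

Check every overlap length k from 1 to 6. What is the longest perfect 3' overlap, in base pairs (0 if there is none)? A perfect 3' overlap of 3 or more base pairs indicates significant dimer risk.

Longest perfect overlap: 6 complementary base pairs; significant dimer risk (threshold 3).

Last 6 bases (5'→3') — forward …GTGTCT, reverse …AGACAC.
Reverse complement of the reverse primer's last 6 bases: GTGTCT; its first k bases are the reverse complement of the reverse primer's last k bases, so a perfect k-base overlap needs the forward primer's last k bases to equal them.
Comparing (forward last k vs required): k=1: T vs G ✗; k=2: CT vs GT ✗; k=3: TCT vs GTG ✗; k=4: GTCT vs GTGT ✗; k=5: TGTCT vs GTGTC ✗; k=6: GTGTCT vs GTGTCT ✓.
Only k = 6 is perfect, so the longest perfect 3' overlap is 6.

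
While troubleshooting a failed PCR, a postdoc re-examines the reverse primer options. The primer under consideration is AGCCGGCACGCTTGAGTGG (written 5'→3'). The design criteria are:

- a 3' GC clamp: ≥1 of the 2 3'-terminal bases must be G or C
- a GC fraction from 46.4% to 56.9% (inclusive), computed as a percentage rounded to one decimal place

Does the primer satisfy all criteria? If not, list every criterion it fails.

Fails: GC content.

Base counts: A=3, T=3, G=8, C=5 (length 19).
GC clamp: 3' end GG has 2 G/C ✓
GC content: GC 13/19 = 68.4%, outside 46.4–56.9% ✗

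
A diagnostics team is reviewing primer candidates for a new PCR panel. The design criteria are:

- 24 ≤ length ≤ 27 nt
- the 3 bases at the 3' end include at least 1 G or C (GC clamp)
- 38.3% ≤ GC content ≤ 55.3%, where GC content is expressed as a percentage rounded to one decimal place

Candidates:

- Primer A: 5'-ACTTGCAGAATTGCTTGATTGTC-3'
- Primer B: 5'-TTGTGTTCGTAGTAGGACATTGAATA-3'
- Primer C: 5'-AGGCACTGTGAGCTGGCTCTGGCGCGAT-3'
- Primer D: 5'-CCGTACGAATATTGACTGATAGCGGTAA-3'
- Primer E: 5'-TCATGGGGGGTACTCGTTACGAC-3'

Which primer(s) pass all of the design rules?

None of the candidates satisfy all criteria.

Primer A (23 nt, A=5 T=9 G=5 C=4): length 23, outside 24–27 ✗; 3' end GTC has 2 G/C ✓; GC 9/23 = 39.1% ✓ — fails.
Primer B (26 nt, A=7 T=10 G=7 C=2): length 26 ✓; 3' end ATA has 0 G/C, need ≥1 ✗; GC 9/26 = 34.6%, outside 38.3–55.3% ✗ — fails.
Primer C (28 nt, A=4 T=6 G=11 C=7): length 28, outside 24–27 ✗; 3' end GAT has 1 G/C ✓; GC 18/28 = 64.3%, outside 38.3–55.3% ✗ — fails.
Primer D (28 nt, A=9 T=7 G=7 C=5): length 28, outside 24–27 ✗; 3' end TAA has 0 G/C, need ≥1 ✗; GC 12/28 = 42.9% ✓ — fails.
Primer E (23 nt, A=4 T=6 G=8 C=5): length 23, outside 24–27 ✗; 3' end GAC has 2 G/C ✓; GC 13/23 = 56.5%, outside 38.3–55.3% ✗ — fails.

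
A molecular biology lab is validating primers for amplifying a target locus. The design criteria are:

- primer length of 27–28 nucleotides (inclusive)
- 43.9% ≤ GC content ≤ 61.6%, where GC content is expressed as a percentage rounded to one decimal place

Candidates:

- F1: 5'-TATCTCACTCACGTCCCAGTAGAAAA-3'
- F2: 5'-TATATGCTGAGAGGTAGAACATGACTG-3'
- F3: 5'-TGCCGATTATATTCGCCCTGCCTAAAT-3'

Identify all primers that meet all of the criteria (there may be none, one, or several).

F1 (26 nt, A=9 T=6 G=3 C=8): length 26, outside 27–28 ✗; GC 11/26 = 42.3%, outside 43.9–61.6% ✗ — fails.
F2 (27 nt, A=9 T=7 G=8 C=3): length 27 ✓; GC 11/27 = 40.7%, outside 43.9–61.6% ✗ — fails.
F3 (27 nt, A=6 T=9 G=4 C=8): length 27 ✓; GC 12/27 = 44.4% ✓ — passes.

F3 only.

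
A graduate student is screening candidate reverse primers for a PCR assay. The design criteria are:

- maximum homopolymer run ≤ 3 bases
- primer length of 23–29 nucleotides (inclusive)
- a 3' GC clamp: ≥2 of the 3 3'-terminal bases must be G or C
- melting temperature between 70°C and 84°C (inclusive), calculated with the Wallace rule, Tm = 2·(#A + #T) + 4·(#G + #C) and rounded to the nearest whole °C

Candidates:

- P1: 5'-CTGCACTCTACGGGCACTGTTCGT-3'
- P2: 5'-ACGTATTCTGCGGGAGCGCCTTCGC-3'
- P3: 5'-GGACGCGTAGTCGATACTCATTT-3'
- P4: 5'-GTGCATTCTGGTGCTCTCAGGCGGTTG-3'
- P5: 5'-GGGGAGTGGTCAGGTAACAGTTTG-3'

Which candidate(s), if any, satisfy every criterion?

P1 and P2.

P1 (24 nt, A=3 T=7 G=6 C=8): longest run = 3 ✓; length 24 ✓; 3' end CGT has 2 G/C ✓; Tm = 2·10 + 4·14 = 76°C ✓ — passes.
P2 (25 nt, A=3 T=6 G=8 C=8): longest run = 3 ✓; length 25 ✓; 3' end CGC has 3 G/C ✓; Tm = 2·9 + 4·16 = 82°C ✓ — passes.
P3 (23 nt, A=5 T=7 G=6 C=5): longest run = 3 ✓; length 23 ✓; 3' end TTT has 0 G/C, need ≥2 ✗; Tm = 2·12 + 4·11 = 68°C, outside 70–84°C ✗ — fails.
P4 (27 nt, A=2 T=9 G=10 C=6): longest run = 2 ✓; length 27 ✓; 3' end TTG has 1 G/C, need ≥2 ✗; Tm = 2·11 + 4·16 = 86°C, outside 70–84°C ✗ — fails.
P5 (24 nt, A=5 T=6 G=11 C=2): longest run = 4, exceeds 3 ✗; length 24 ✓; 3' end TTG has 1 G/C, need ≥2 ✗; Tm = 2·11 + 4·13 = 74°C ✓ — fails.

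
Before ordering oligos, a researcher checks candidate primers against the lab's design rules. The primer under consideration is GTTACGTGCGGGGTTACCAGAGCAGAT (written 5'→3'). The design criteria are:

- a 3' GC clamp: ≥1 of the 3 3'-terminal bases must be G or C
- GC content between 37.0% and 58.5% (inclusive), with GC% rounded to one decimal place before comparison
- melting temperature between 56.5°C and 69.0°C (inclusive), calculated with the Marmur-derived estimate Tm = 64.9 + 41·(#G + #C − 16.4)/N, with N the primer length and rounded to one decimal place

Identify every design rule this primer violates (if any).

Meets all criteria.

Base counts: A=6, T=6, G=10, C=5 (length 27).
GC clamp: 3' end GAT has 1 G/C ✓
GC content: GC 15/27 = 55.6% ✓
Tm: Tm = 64.9 + 41·(15 − 16.4)/27 = 62.8°C ✓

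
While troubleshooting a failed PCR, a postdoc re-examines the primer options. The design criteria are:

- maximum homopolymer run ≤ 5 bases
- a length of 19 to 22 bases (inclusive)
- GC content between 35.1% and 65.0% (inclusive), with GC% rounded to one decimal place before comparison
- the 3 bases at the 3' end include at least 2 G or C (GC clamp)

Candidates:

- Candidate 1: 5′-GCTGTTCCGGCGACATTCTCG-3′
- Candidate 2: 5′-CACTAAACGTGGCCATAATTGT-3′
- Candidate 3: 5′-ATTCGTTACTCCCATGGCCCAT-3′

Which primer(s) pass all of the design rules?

Candidate 1 (21 nt, A=2 T=6 G=6 C=7): longest run = 2 ✓; length 21 ✓; GC 13/21 = 61.9% ✓; 3' end TCG has 2 G/C ✓ — passes.
Candidate 2 (22 nt, A=7 T=6 G=4 C=5): longest run = 3 ✓; length 22 ✓; GC 9/22 = 40.9% ✓; 3' end TGT has 1 G/C, need ≥2 ✗ — fails.
Candidate 3 (22 nt, A=4 T=7 G=3 C=8): longest run = 3 ✓; length 22 ✓; GC 11/22 = 50.0% ✓; 3' end CAT has 1 G/C, need ≥2 ✗ — fails.

Candidate 1 only.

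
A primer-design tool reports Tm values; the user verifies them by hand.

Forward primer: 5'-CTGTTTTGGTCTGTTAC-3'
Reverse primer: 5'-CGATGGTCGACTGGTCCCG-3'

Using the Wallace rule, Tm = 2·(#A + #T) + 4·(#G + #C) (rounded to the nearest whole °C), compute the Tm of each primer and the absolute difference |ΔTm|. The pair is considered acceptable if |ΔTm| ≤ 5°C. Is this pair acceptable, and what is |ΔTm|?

Forward: A=1 T=9 G=4 C=3 → Tm = 2·10 + 4·7 = 48°C.
Reverse: A=2 T=4 G=7 C=6 → Tm = 2·6 + 4·13 = 64°C.
|ΔTm| = |48 − 64| = 16°C, > 5°C.

|ΔTm| = 16°C; the pair is not acceptable.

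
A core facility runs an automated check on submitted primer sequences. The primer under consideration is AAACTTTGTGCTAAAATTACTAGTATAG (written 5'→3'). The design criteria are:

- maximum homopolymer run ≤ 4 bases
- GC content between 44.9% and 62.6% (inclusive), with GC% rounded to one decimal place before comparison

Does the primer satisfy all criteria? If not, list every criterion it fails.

Fails: GC content.

Base counts: A=11, T=10, G=4, C=3 (length 28).
homopolymer run: longest run = 4 ✓
GC content: GC 7/28 = 25.0%, outside 44.9–62.6% ✗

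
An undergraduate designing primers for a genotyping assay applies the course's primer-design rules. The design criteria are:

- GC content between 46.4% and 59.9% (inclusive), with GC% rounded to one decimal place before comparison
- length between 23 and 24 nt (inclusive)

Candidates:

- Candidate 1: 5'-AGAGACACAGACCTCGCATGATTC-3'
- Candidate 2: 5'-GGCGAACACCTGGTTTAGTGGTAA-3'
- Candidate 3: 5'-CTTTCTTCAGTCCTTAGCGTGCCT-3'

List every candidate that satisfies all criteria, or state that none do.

Candidate 1, Candidate 2 and Candidate 3.

Candidate 1 (24 nt, A=8 T=4 G=5 C=7): GC 12/24 = 50.0% ✓; length 24 ✓ — passes.
Candidate 2 (24 nt, A=6 T=6 G=8 C=4): GC 12/24 = 50.0% ✓; length 24 ✓ — passes.
Candidate 3 (24 nt, A=2 T=10 G=4 C=8): GC 12/24 = 50.0% ✓; length 24 ✓ — passes.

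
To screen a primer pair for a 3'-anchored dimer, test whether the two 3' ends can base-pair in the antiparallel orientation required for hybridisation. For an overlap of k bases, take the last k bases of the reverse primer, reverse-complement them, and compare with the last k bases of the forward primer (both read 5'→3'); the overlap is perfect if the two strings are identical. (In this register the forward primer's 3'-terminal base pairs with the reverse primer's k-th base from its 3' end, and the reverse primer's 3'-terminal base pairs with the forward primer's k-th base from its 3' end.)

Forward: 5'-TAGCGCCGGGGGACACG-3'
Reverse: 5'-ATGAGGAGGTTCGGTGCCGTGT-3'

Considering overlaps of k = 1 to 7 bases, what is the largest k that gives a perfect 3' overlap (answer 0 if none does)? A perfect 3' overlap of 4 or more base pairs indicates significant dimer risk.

Longest perfect overlap: 5 complementary base pairs; significant dimer risk (threshold 4).

Last 7 bases (5'→3') — forward …GGACACG, reverse …GCCGTGT.
Reverse complement of the reverse primer's last 7 bases: ACACGGC; its first k bases are the reverse complement of the reverse primer's last k bases, so a perfect k-base overlap needs the forward primer's last k bases to equal them.
Comparing (forward last k vs required): k=1: G vs A ✗; k=2: CG vs AC ✗; k=3: ACG vs ACA ✗; k=4: CACG vs ACAC ✗; k=5: ACACG vs ACACG ✓; k=6: GACACG vs ACACGG ✗; k=7: GGACACG vs ACACGGC ✗.
Only k = 5 is perfect, so the longest perfect 3' overlap is 5.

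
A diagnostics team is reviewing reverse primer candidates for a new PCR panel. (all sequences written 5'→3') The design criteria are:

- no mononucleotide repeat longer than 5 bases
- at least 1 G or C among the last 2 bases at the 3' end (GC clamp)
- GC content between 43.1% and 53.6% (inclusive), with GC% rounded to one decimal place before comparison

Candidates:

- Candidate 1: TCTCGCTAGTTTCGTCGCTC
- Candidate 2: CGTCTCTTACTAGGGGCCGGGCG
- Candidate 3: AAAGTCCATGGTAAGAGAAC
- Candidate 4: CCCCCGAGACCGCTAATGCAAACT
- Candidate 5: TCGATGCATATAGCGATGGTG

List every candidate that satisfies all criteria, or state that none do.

Candidate 5 only.

Candidate 1 (20 nt, A=1 T=8 G=4 C=7): longest run = 3 ✓; 3' end TC has 1 G/C ✓; GC 11/20 = 55.0%, outside 43.1–53.6% ✗ — fails.
Candidate 2 (23 nt, A=2 T=5 G=9 C=7): longest run = 4 ✓; 3' end CG has 2 G/C ✓; GC 16/23 = 69.6%, outside 43.1–53.6% ✗ — fails.
Candidate 3 (20 nt, A=9 T=3 G=5 C=3): longest run = 3 ✓; 3' end AC has 1 G/C ✓; GC 8/20 = 40.0%, outside 43.1–53.6% ✗ — fails.
Candidate 4 (24 nt, A=7 T=3 G=4 C=10): longest run = 5 ✓; 3' end CT has 1 G/C ✓; GC 14/24 = 58.3%, outside 43.1–53.6% ✗ — fails.
Candidate 5 (21 nt, A=5 T=6 G=7 C=3): longest run = 2 ✓; 3' end TG has 1 G/C ✓; GC 10/21 = 47.6% ✓ — passes.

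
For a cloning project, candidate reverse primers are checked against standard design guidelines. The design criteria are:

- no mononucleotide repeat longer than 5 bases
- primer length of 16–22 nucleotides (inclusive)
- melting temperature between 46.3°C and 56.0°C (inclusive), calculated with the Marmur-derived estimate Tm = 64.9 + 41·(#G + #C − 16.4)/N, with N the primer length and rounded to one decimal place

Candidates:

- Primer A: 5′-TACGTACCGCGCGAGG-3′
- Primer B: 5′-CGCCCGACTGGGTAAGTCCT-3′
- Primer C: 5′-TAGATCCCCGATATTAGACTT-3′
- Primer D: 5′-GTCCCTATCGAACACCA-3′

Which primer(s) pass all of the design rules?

Primer A (16 nt, A=3 T=2 G=6 C=5): longest run = 2 ✓; length 16 ✓; Tm = 64.9 + 41·(11 − 16.4)/16 = 51.1°C ✓ — passes.
Primer B (20 nt, A=3 T=4 G=6 C=7): longest run = 3 ✓; length 20 ✓; Tm = 64.9 + 41·(13 − 16.4)/20 = 57.9°C, outside 46.3–56.0°C ✗ — fails.
Primer C (21 nt, A=6 T=7 G=3 C=5): longest run = 4 ✓; length 21 ✓; Tm = 64.9 + 41·(8 − 16.4)/21 = 48.5°C ✓ — passes.
Primer D (17 nt, A=5 T=3 G=2 C=7): longest run = 3 ✓; length 17 ✓; Tm = 64.9 + 41·(9 − 16.4)/17 = 47.1°C ✓ — passes.

Primer A, Primer C and Primer D.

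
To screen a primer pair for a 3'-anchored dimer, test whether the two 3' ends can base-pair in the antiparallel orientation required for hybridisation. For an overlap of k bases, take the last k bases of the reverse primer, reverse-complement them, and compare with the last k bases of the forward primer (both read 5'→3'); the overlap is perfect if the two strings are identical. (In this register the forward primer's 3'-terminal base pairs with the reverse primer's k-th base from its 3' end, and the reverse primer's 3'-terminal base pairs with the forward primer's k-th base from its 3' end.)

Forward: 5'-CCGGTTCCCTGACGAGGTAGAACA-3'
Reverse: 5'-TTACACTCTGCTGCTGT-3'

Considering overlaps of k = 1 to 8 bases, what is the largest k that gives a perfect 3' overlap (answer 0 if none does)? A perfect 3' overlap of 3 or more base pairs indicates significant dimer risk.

Longest perfect overlap: 3 complementary base pairs; significant dimer risk (threshold 3).

Last 8 bases (5'→3') — forward …GTAGAACA, reverse …GCTGCTGT.
Reverse complement of the reverse primer's last 8 bases: ACAGCAGC; its first k bases are the reverse complement of the reverse primer's last k bases, so a perfect k-base overlap needs the forward primer's last k bases to equal them.
Comparing (forward last k vs required): k=1: A vs A ✓; k=2: CA vs AC ✗; k=3: ACA vs ACA ✓; k=4: AACA vs ACAG ✗; k=5: GAACA vs ACAGC ✗; k=6: AGAACA vs ACAGCA ✗; k=7: TAGAACA vs ACAGCAG ✗; k=8: GTAGAACA vs ACAGCAGC ✗.
Perfect overlaps at k = 1, 3; the largest is 3.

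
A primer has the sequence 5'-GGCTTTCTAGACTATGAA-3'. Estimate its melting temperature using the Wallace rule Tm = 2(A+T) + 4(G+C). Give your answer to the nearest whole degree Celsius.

50°C

Base counts: A=5, T=6, G=4, C=3 (length 18).
Tm = 2·(5+6) + 4·(4+3) = 2·11 + 4·7 = 22 + 28 = 50°C.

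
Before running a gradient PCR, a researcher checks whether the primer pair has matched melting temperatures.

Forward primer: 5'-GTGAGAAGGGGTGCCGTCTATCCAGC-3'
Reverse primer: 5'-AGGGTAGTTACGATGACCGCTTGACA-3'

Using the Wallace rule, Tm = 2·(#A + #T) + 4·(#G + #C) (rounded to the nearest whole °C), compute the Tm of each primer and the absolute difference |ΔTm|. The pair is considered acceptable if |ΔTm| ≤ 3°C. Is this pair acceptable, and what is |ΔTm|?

Forward: A=5 T=5 G=10 C=6 → Tm = 2·10 + 4·16 = 84°C.
Reverse: A=7 T=6 G=8 C=5 → Tm = 2·13 + 4·13 = 78°C.
|ΔTm| = |84 − 78| = 6°C, > 3°C.

|ΔTm| = 6°C; the pair is not acceptable.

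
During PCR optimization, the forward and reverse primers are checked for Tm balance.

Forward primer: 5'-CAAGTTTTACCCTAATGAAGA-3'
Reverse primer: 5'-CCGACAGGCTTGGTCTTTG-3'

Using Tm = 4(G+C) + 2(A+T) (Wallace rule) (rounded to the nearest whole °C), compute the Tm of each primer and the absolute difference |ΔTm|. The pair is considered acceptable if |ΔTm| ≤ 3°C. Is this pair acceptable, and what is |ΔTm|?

|ΔTm| = 4°C; the pair is not acceptable.

Forward: A=8 T=6 G=3 C=4 → Tm = 2·14 + 4·7 = 56°C.
Reverse: A=2 T=6 G=6 C=5 → Tm = 2·8 + 4·11 = 60°C.
|ΔTm| = |56 − 60| = 4°C, > 3°C.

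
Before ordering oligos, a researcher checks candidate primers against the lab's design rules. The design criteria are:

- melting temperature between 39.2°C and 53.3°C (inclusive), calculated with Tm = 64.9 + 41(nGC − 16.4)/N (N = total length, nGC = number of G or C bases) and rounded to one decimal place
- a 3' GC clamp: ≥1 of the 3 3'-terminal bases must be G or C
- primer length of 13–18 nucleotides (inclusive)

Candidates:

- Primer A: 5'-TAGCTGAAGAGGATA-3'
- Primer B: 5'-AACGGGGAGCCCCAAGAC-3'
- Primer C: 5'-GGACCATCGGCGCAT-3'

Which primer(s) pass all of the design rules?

Primer C only.

Primer A (15 nt, A=6 T=3 G=5 C=1): Tm = 64.9 + 41·(6 − 16.4)/15 = 36.5°C, outside 39.2–53.3°C ✗; 3' end ATA has 0 G/C, need ≥1 ✗; length 15 ✓ — fails.
Primer B (18 nt, A=6 T=0 G=6 C=6): Tm = 64.9 + 41·(12 − 16.4)/18 = 54.9°C, outside 39.2–53.3°C ✗; 3' end GAC has 2 G/C ✓; length 18 ✓ — fails.
Primer C (15 nt, A=3 T=2 G=5 C=5): Tm = 64.9 + 41·(10 − 16.4)/15 = 47.4°C ✓; 3' end CAT has 1 G/C ✓; length 15 ✓ — passes.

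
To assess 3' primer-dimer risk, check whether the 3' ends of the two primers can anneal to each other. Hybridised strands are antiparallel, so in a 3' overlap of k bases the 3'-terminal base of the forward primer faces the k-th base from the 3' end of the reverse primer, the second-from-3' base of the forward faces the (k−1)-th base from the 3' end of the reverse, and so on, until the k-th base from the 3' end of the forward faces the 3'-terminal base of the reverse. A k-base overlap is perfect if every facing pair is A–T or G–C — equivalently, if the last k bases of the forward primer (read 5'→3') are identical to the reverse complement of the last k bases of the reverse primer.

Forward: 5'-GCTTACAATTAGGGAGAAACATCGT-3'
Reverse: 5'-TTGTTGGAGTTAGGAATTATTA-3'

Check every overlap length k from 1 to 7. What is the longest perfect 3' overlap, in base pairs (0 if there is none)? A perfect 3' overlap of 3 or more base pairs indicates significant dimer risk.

Last 7 bases (5'→3') — forward …ACATCGT, reverse …ATTATTA.
Reverse complement of the reverse primer's last 7 bases: TAATAAT; its first k bases are the reverse complement of the reverse primer's last k bases, so a perfect k-base overlap needs the forward primer's last k bases to equal them.
Comparing (forward last k vs required): k=1: T vs T ✓; k=2: GT vs TA ✗; k=3: CGT vs TAA ✗; k=4: TCGT vs TAAT ✗; k=5: ATCGT vs TAATA ✗; k=6: CATCGT vs TAATAA ✗; k=7: ACATCGT vs TAATAAT ✗.
Only k = 1 is perfect, so the longest perfect 3' overlap is 1.

Longest perfect overlap: 1 complementary base pair; below the dimer-risk threshold (threshold 3).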